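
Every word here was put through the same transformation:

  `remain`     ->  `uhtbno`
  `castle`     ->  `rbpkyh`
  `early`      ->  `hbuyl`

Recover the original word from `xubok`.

r(17)→u(20) and e(4)→h(7) fit y≡21x+1 (mod 26); the inverse of 21 mod 26 is 5. Treating letters as 0–25, the rule is x ↦ 21x + 1 (mod 26).
Undoing it on xubok: x(23)→5·(23−1)≡6=g; u(20)→5·(20−1)≡17=r; b(1)→5·(1−1)≡0=a; o(14)→5·(14−1)≡13=n; k(10)→5·(10−1)≡19=t (all mod 26).

grant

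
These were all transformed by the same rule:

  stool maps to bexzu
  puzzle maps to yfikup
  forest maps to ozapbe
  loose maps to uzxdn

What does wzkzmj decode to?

Shifts by position in stool: pos 0: s→b (+9), pos 1: t→e (+11), pos 2: o→x (+9), pos 3: o→z (+11) — repeating every 2. A repeating key of period 2 is used — shifts +9, +11 over and over.
Decoding wzkzmj: w−9=n, z−11=o, k−9=b, z−11=o, m−9=d, j−11=y.

nobody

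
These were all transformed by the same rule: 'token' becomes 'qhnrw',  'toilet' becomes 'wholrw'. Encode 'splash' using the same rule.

kvdosv

The output letters match the input read backwards, each shifted +3: token reversed is nekot. Two steps: reverse the string, then apply a Caesar shift of +3.
On splash: reverse → hsalps; then shift: h+3=k, s+3=v, a+3=d, l+3=o, p+3=s, s+3=v.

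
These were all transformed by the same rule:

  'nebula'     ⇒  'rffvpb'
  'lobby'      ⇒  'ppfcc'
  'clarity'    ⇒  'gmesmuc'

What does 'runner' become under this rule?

vvrois

The shifts repeat in a cycle of length 2: positions 0,1,… shift by +4, +1, then the pattern repeats.
On runner: r+4=v, u+1=v, n+4=r, n+1=o, e+4=i, r+1=s.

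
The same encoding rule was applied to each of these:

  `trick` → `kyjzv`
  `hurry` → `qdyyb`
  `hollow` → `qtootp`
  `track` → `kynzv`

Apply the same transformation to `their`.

This is an affine cipher: with a=0,…,z=25, each position x becomes (19x+13) mod 26.
On their: t(19)→19·19+13≡10=k; h(7)→19·7+13≡16=q; e(4)→19·4+13≡11=l; i(8)→19·8+13≡9=j; r(17)→19·17+13≡24=y (all mod 26).

kqljy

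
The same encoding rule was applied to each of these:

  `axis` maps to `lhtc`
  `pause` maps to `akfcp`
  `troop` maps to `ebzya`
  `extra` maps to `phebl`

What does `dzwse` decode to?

Shifts by position in axis: pos 0: a→l (+11), pos 1: x→h (+10), pos 2: i→t (+11), pos 3: s→c (+10) — repeating every 2. A repeating key of period 2 is used — shifts +11, +10 over and over.
Undoing it on dzwse: d−11=s, z−10=p, w−11=l, s−10=i, e−11=t.

split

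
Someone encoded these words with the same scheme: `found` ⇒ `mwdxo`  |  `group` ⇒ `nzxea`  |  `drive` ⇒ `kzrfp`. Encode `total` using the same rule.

awckw

Each letter shifts forward by (position + 7), i.e. 7, 8, 9, … — the shift grows by one for each successive letter.
Applying it to total: t+7=a, o+8=w, t+9=c, a+10=k, l+11=w.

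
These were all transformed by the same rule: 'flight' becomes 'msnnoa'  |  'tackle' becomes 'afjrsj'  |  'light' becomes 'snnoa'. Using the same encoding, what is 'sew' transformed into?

zjd

The shift depends on letter class: consonant f→m is +7, but vowel i→n is +5. The rule splits by letter class: vowels +5, consonants +7.
Applying it to sew: s(cons)+7=z, e(vowel)+5=j, w(cons)+7=d.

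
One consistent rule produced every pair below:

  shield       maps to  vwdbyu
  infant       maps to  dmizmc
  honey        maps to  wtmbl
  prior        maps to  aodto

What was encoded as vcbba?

s(18)→v(21) and h(7)→w(22) fit y≡7x+25 (mod 26); the inverse of 7 mod 26 is 15. This is an affine cipher: with a=0,…,z=25, each position x becomes (7x+25) mod 26.
Decoding vcbba: v(21)→15·(21−25)≡18=s; c(2)→15·(2−25)≡19=t; b(1)→15·(1−25)≡4=e; b(1)→15·(1−25)≡4=e; a(0)→15·(0−25)≡15=p (all mod 26).

steep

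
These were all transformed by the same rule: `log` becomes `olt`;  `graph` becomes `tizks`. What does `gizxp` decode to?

track

Each pair mirrors across the alphabet (l↔o, o↔l, g↔t): positions sum to 25. This is the alphabet-reversal cipher (Atbash): a becomes z, b becomes y, etc.
Decoding gizxp: g↔t, i↔r, z↔a, x↔c, p↔k.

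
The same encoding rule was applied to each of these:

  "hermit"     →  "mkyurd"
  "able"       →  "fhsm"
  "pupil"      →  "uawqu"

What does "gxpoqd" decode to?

In hermit: h→m is +5, e→k is +6, r→y is +7, m→u is +8 — the shift increases by 1 each position. Each letter shifts forward by (position + 5), i.e. 5, 6, 7, … — the shift grows by one for each successive letter.
Reversing it on gxpoqd: g−5=b, x−6=r, p−7=i, o−8=g, q−9=h, d−10=t.

bright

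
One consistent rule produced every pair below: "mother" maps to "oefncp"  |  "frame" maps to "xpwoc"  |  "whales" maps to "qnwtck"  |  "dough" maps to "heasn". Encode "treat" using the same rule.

m(12)→o(14) and o(14)→e(4) fit y≡21x+22 (mod 26); the inverse of 21 mod 26 is 5. This is an affine cipher: with a=0,…,z=25, each position x becomes (21x+22) mod 26.
Applying it to treat: t(19)→21·19+22≡5=f; r(17)→21·17+22≡15=p; e(4)→21·4+22≡2=c; a(0)→21·0+22≡22=w; t(19)→21·19+22≡5=f (all mod 26).

fpcwf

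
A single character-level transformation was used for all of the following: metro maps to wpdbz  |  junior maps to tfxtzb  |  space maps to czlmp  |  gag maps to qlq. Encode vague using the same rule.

flqfp

The shift depends on letter class: consonant m→w is +10, but vowel e→p is +11. The rule splits by letter class: vowels +11, consonants +10.
For vague: v(cons)+10=f, a(vowel)+11=l, g(cons)+10=q, u(vowel)+11=f, e(vowel)+11=p.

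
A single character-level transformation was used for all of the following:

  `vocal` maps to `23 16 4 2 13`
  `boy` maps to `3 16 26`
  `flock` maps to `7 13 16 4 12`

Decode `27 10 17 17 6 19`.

zipper

The number is (letter's place in the alphabet, a=1) + 1.
Reversing it on 27 10 17 17 6 19: 27→(27−1)÷1=26=z, 10→(10−1)÷1=9=i, 17→(17−1)÷1=16=p, 17→(17−1)÷1=16=p, 6→(6−1)÷1=5=e, 19→(19−1)÷1=18=r.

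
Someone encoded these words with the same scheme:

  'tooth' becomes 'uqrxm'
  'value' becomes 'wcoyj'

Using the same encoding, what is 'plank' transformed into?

qndrp

In tooth: t→u is +1, o→q is +2, o→r is +3, t→x is +4 — the shift increases by 1 each position. Each letter shifts forward by (position + 1), i.e. 1, 2, 3, … — the shift grows by one for each successive letter.
For plank: p+1=q, l+2=n, a+3=d, n+4=r, k+5=p.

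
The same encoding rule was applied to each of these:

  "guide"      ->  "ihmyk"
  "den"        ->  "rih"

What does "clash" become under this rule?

lwepg

The output letters match the input read backwards, each shifted +4: guide reversed is ediug. Two steps: reverse the string, then apply a Caesar shift of +4.
For clash: reverse → hsalc; then shift: h+4=l, s+4=w, a+4=e, l+4=p, c+4=g.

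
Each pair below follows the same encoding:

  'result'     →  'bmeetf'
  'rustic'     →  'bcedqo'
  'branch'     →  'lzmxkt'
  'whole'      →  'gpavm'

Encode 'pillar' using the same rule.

zqxvid

Shifts by position in result: pos 0: r→b (+10), pos 1: e→m (+8), pos 2: s→e (+12), pos 3: u→e (+10), pos 4: l→t (+8), pos 5: t→f (+12) — repeating every 3. A repeating key of period 3 is used — shifts +10, +8, +12 over and over.
For pillar: p+10=z, i+8=q, l+12=x, l+10=v, a+8=i, r+12=d.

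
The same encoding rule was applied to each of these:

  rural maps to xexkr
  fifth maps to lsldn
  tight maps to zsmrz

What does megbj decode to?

Shifts by position in rural: pos 0: r→x (+6), pos 1: u→e (+10), pos 2: r→x (+6), pos 3: a→k (+10) — repeating every 2. The shifts repeat in a cycle of length 2: positions 0,1,… shift by +6, +10, then the pattern repeats.
Decoding megbj: m−6=g, e−10=u, g−6=a, b−10=r, j−6=d.

guard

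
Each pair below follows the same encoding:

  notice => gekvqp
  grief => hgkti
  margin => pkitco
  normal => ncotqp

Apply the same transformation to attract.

vectvvc

The output letters match the input read backwards, each shifted +2: notice reversed is eciton. Two steps: reverse the string, then apply a Caesar shift of +2.
On attract: reverse → tcartta; then shift: t+2=v, c+2=e, a+2=c, r+2=t, t+2=v, t+2=v, a+2=c.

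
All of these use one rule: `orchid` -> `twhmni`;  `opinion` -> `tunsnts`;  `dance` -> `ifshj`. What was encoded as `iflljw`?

dagger

Compare letters: o→t is +5, r→w is +5, c→h is +5 — a constant shift. Each letter is shifted forward by 5 in the alphabet (a Caesar shift of +5).
Decoding iflljw: i−5=d, f−5=a, l−5=g, l−5=g, j−5=e, w−5=r.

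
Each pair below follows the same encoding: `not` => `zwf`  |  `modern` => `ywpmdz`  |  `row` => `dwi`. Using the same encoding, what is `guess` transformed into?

The shift depends on letter class: consonant n→z is +12, but vowel o→w is +8. The rule splits by letter class: vowels +8, consonants +12.
Applying it to guess: g(cons)+12=s, u(vowel)+8=c, e(vowel)+8=m, s(cons)+12=e, s(cons)+12=e.

scmee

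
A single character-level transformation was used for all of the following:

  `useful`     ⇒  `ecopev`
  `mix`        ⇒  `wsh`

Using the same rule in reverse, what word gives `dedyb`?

tutor

Compare letters: u→e is +10, s→c is +10, e→o is +10 — a constant shift. Each letter is shifted forward by 10 in the alphabet (a Caesar shift of +10).
Reversing it on dedyb: d−10=t, e−10=u, d−10=t, y−10=o, b−10=r.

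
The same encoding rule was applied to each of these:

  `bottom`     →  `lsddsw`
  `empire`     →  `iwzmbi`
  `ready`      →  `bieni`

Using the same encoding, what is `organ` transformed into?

The shift depends on letter class: consonant b→l is +10, but vowel o→s is +4. Two shifts are in play — +4 for a/e/i/o/u, +10 for every other letter.
On organ: o(vowel)+4=s, r(cons)+10=b, g(cons)+10=q, a(vowel)+4=e, n(cons)+10=x.

sbqex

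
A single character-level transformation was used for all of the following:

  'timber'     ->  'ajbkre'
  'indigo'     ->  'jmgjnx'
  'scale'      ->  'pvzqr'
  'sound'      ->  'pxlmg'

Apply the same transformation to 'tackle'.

This is an affine cipher: with a=0,…,z=25, each position x becomes (11x+25) mod 26.
On tackle: t(19)→11·19+25≡0=a; a(0)→11·0+25≡25=z; c(2)→11·2+25≡21=v; k(10)→11·10+25≡5=f; l(11)→11·11+25≡16=q; e(4)→11·4+25≡17=r (all mod 26).

azvfqr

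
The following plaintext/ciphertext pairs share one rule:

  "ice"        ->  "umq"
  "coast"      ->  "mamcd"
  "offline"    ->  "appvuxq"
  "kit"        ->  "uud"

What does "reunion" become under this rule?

bqgxuax

The shift depends on letter class: consonant c→m is +10, but vowel i→u is +12. Vowels shift forward by 12 and consonants shift forward by 10.
Applying it to reunion: r(cons)+10=b, e(vowel)+12=q, u(vowel)+12=g, n(cons)+10=x, i(vowel)+12=u, o(vowel)+12=a, n(cons)+10=x.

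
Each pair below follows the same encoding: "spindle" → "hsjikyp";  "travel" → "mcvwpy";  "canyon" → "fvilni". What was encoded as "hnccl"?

s(18)→h(7) and p(15)→s(18) fit y≡5x+21 (mod 26); the inverse of 5 mod 26 is 21. Each letter's alphabet position (a=0..z=25) is mapped through 5·x+21 mod 26 — an affine cipher.
Undoing it on hnccl: h(7)→21·(7−21)≡18=s; n(13)→21·(13−21)≡14=o; c(2)→21·(2−21)≡17=r; c(2)→21·(2−21)≡17=r; l(11)→21·(11−21)≡24=y (all mod 26).

sorry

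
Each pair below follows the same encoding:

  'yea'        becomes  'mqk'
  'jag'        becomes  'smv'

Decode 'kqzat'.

honey

The word is reversed, then every letter is shifted forward by 12.
Decoding kqzat: shift back: k−12=y, q−12=e, z−12=n, a−12=o, t−12=h → yenoh; then reverse → honey.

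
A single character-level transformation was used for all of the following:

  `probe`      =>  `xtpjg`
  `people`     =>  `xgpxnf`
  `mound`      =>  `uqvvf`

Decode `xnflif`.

pledge

Shifts by position in probe: pos 0: p→x (+8), pos 1: r→t (+2), pos 2: o→p (+1), pos 3: b→j (+8), pos 4: e→g (+2) — repeating every 3. The shifts repeat in a cycle of length 3: positions 0,1,… shift by +8, +2, +1, then the pattern repeats.
Decoding xnflif: x−8=p, n−2=l, f−1=e, l−8=d, i−2=g, f−1=e.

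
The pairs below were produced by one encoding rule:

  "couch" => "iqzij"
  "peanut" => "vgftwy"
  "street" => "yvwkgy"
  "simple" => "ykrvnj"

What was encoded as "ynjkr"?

sleep

Shifts by position in couch: pos 0: c→i (+6), pos 1: o→q (+2), pos 2: u→z (+5), pos 3: c→i (+6), pos 4: h→j (+2) — repeating every 3. A repeating key of period 3 is used — shifts +6, +2, +5 over and over.
Undoing it on ynjkr: y−6=s, n−2=l, j−5=e, k−6=e, r−2=p.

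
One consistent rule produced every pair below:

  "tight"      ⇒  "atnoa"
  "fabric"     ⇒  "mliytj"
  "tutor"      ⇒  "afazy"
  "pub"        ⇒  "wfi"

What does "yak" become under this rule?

flr

The shift depends on letter class: consonant t→a is +7, but vowel i→t is +11. Two shifts are in play — +11 for a/e/i/o/u, +7 for every other letter.
Applying it to yak: y(cons)+7=f, a(vowel)+11=l, k(cons)+7=r.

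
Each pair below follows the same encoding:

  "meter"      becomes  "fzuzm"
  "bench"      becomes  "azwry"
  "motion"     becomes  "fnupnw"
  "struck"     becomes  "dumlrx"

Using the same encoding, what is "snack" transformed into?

dwjrx

m(12)→f(5) and e(4)→z(25) fit y≡17x+9 (mod 26); the inverse of 17 mod 26 is 23. Each letter's alphabet position (a=0..z=25) is mapped through 17·x+9 mod 26 — an affine cipher.
Applying it to snack: s(18)→17·18+9≡3=d; n(13)→17·13+9≡22=w; a(0)→17·0+9≡9=j; c(2)→17·2+9≡17=r; k(10)→17·10+9≡23=x (all mod 26).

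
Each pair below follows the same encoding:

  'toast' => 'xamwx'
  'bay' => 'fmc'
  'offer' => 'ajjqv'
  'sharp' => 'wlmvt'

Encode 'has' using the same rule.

The shift depends on letter class: consonant t→x is +4, but vowel o→a is +12. Vowels shift forward by 12 and consonants shift forward by 4.
Applying it to has: h(cons)+4=l, a(vowel)+12=m, s(cons)+4=w.

lmw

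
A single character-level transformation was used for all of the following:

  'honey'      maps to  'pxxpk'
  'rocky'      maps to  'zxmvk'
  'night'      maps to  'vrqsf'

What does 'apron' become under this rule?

In honey: h→p is +8, o→x is +9, n→x is +10, e→p is +11 — the shift increases by 1 each position. The shift increases by 1 at each position, starting from +8: 8, 9, 10, ….
On apron: a+8=i, p+9=y, r+10=b, o+11=z, n+12=z.

iybzz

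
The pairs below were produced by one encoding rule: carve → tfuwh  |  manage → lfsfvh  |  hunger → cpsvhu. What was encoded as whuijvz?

c(2)→t(19) and a(0)→f(5) fit y≡7x+5 (mod 26); the inverse of 7 mod 26 is 15. This is an affine cipher: with a=0,…,z=25, each position x becomes (7x+5) mod 26.
Undoing it on whuijvz: w(22)→15·(22−5)≡21=v; h(7)→15·(7−5)≡4=e; u(20)→15·(20−5)≡17=r; i(8)→15·(8−5)≡19=t; j(9)→15·(9−5)≡8=i; v(21)→15·(21−5)≡6=g; z(25)→15·(25−5)≡14=o (all mod 26).

vertigo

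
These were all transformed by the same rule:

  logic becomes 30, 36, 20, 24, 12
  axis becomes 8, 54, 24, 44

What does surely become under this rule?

44, 48, 42, 16, 30, 56

l(#12)→30 and o(#15)→36: differences scale by 2, so n = 2·pos + 6. Each letter becomes 2×(its alphabet position, a=1..z=26) + 6.
Applying it to surely: s=19→44, u=21→48, r=18→42, e=5→16, l=12→30, y=25→56.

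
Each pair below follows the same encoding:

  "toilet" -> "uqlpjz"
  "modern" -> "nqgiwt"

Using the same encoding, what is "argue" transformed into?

Each letter shifts forward by (position + 1), i.e. 1, 2, 3, … — the shift grows by one for each successive letter.
On argue: a+1=b, r+2=t, g+3=j, u+4=y, e+5=j.

btjyj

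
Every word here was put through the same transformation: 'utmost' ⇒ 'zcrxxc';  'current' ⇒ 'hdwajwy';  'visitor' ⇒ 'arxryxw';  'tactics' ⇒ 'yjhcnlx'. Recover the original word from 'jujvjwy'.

element

Shifts by position in utmost: pos 0: u→z (+5), pos 1: t→c (+9), pos 2: m→r (+5), pos 3: o→x (+9) — repeating every 2. The shifts repeat in a cycle of length 2: positions 0,1,… shift by +5, +9, then the pattern repeats.
Decoding jujvjwy: j−5=e, u−9=l, j−5=e, v−9=m, j−5=e, w−9=n, y−5=t.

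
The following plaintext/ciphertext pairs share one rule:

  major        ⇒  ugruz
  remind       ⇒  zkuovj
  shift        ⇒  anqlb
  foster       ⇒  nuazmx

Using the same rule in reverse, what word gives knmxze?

cherry

Shifts by position in major: pos 0: m→u (+8), pos 1: a→g (+6), pos 2: j→r (+8), pos 3: o→u (+6) — repeating every 2. It's a Vigenère-style cipher with numeric key [8,6]: position i shifts by key[i mod 2].
Decoding knmxze: k−8=c, n−6=h, m−8=e, x−6=r, z−8=r, e−6=y.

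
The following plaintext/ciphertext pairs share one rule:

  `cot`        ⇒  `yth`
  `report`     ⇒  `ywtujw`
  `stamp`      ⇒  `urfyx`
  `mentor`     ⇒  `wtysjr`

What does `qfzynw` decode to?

The output letters match the input read backwards, each shifted +5: cot reversed is toc. The word is reversed, then every letter is shifted forward by 5.
Undoing it on qfzynw: shift back: q−5=l, f−5=a, z−5=u, y−5=t, n−5=i, w−5=r → lautir; then reverse → ritual.

ritual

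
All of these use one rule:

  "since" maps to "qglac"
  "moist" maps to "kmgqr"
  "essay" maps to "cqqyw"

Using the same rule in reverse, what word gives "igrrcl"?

Each letter is shifted forward by 24 in the alphabet (a Caesar shift of +24).
Reversing it on igrrcl: i−24=k, g−24=i, r−24=t, r−24=t, c−24=e, l−24=n.

kitten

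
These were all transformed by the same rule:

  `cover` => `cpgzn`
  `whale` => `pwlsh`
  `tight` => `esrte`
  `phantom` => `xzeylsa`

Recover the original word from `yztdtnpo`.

The output letters match the input read backwards, each shifted +11: cover reversed is revoc. Read the word backwards and shift each letter +11.
Reversing it on yztdtnpo: shift back: y−11=n, z−11=o, t−11=i, d−11=s, t−11=i, n−11=c, p−11=e, o−11=d → noisiced; then reverse → decision.

decision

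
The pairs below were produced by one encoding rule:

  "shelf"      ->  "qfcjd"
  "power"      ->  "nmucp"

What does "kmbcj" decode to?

model

This is a Caesar cipher with shift 24.
Undoing it on kmbcj: k−24=m, m−24=o, b−24=d, c−24=e, j−24=l.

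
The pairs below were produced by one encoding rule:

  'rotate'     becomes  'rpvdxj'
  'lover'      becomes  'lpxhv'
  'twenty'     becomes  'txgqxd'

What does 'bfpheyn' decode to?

Letter i (0-indexed) is shifted by i+0, so successive shifts are 0, 1, 2, ….
Undoing it on bfpheyn: b−0=b, f−1=e, p−2=n, h−3=e, e−4=a, y−5=t, n−6=h.

beneath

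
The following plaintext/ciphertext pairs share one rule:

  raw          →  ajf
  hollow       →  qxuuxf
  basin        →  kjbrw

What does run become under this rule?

adw

Compare letters: r→a is +9, a→j is +9, w→f is +9 — a constant shift. It's a constant shift of +9 (ROT9).
For run: r+9=a, u+9=d, n+9=w.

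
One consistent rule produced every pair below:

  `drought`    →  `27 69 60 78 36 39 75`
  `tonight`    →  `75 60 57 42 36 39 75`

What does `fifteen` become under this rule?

33 42 33 75 30 30 57

d(#4)→27 and r(#18)→69: differences scale by 3, so n = 3·pos + 15. Each letter becomes 3×(its alphabet position, a=1..z=26) + 15.
For fifteen: f=6→33, i=9→42, f=6→33, t=20→75, e=5→30, e=5→30, n=14→57.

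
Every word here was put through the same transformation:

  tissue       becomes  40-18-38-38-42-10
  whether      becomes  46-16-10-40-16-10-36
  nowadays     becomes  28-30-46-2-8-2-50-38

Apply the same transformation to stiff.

38-40-18-12-12

t(#20)→40 and i(#9)→18: differences scale by 2, so n = 2·pos + 0. The formula is n = 2×(alphabet index, a=1).
Applying it to stiff: s=19→38, t=20→40, i=9→18, f=6→12, f=6→12.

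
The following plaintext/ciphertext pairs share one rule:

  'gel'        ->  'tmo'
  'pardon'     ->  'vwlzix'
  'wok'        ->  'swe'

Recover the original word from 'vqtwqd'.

Read the word backwards and shift each letter +8.
Decoding vqtwqd: shift back: v−8=n, q−8=i, t−8=l, w−8=o, q−8=i, d−8=v → niloiv; then reverse → violin.

violin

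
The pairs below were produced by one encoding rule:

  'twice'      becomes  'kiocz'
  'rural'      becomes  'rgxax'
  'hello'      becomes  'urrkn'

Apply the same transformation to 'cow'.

The word is reversed, then every letter is shifted forward by 6.
For cow: reverse → woc; then shift: w+6=c, o+6=u, c+6=i.

cui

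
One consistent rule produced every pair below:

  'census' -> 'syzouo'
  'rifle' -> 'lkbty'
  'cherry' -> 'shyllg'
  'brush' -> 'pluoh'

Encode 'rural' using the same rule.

c(2)→s(18) and e(4)→y(24) fit y≡3x+12 (mod 26); the inverse of 3 mod 26 is 9. Each letter's alphabet position (a=0..z=25) is mapped through 3·x+12 mod 26 — an affine cipher.
Applying it to rural: r(17)→3·17+12≡11=l; u(20)→3·20+12≡20=u; r(17)→3·17+12≡11=l; a(0)→3·0+12≡12=m; l(11)→3·11+12≡19=t (all mod 26).

lulmt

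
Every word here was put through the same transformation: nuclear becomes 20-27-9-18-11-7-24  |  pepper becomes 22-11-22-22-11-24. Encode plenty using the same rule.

n is letter #14 and maps to 20: an offset of 6. Each letter is replaced by its alphabet position (a=1..z=26) + 6.
On plenty: p=16→22, l=12→18, e=5→11, n=14→20, t=20→26, y=25→31.

22-18-11-20-26-31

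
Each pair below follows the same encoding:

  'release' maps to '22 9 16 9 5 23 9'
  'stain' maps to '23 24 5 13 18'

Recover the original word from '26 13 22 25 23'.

virus

r is letter #18 and maps to 22: an offset of 4. Letters become their 1-based position plus 4 (so a→5, b→6, …).
Decoding 26 13 22 25 23: 26→(26−4)÷1=22=v, 13→(13−4)÷1=9=i, 22→(22−4)÷1=18=r, 25→(25−4)÷1=21=u, 23→(23−4)÷1=19=s.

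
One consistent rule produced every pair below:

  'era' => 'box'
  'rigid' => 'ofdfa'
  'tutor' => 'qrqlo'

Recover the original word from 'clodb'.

forge

Compare letters: e→b is +23, r→o is +23, a→x is +23 — a constant shift. Each letter is shifted forward by 23 in the alphabet (a Caesar shift of +23).
Decoding clodb: c−23=f, l−23=o, o−23=r, d−23=g, b−23=e.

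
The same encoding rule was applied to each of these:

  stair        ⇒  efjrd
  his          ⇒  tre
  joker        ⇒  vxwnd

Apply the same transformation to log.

xxs

The shift depends on letter class: consonant s→e is +12, but vowel a→j is +9. The rule splits by letter class: vowels +9, consonants +12.
Applying it to log: l(cons)+12=x, o(vowel)+9=x, g(cons)+12=s.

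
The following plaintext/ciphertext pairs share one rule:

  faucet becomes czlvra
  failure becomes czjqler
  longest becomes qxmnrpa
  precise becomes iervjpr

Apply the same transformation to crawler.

f(5)→c(2) and a(0)→z(25) fit y≡11x+25 (mod 26); the inverse of 11 mod 26 is 19. Treating letters as 0–25, the rule is x ↦ 11x + 25 (mod 26).
On crawler: c(2)→11·2+25≡21=v; r(17)→11·17+25≡4=e; a(0)→11·0+25≡25=z; w(22)→11·22+25≡7=h; l(11)→11·11+25≡16=q; e(4)→11·4+25≡17=r; r(17)→11·17+25≡4=e (all mod 26).

vezhqre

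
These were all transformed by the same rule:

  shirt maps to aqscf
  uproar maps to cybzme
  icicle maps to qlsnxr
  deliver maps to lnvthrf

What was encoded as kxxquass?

confined

In shirt: s→a is +8, h→q is +9, i→s is +10, r→c is +11 — the shift increases by 1 each position. Each letter shifts forward by (position + 8), i.e. 8, 9, 10, … — the shift grows by one for each successive letter.
Undoing it on kxxquass: k−8=c, x−9=o, x−10=n, q−11=f, u−12=i, a−13=n, s−14=e, s−15=d.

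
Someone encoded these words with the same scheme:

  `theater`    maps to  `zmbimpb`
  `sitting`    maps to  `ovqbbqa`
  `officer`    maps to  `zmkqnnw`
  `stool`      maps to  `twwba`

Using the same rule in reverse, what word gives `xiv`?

Two steps: reverse the string, then apply a Caesar shift of +8.
Undoing it on xiv: shift back: x−8=p, i−8=a, v−8=n → pan; then reverse → nap.

nap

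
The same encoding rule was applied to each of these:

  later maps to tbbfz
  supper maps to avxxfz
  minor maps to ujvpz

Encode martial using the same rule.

Vowels shift forward by 1 and consonants shift forward by 8.
Applying it to martial: m(cons)+8=u, a(vowel)+1=b, r(cons)+8=z, t(cons)+8=b, i(vowel)+1=j, a(vowel)+1=b, l(cons)+8=t.

ubzbjbt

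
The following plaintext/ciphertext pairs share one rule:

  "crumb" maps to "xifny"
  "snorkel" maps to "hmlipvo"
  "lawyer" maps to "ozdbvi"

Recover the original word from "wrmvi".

diner

Letters are reflected about the middle of the alphabet (position → 25−position): Atbash.
Decoding wrmvi: w↔d, r↔i, m↔n, v↔e, i↔r.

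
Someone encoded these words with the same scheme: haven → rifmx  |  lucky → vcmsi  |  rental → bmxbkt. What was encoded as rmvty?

Shifts by position in haven: pos 0: h→r (+10), pos 1: a→i (+8), pos 2: v→f (+10), pos 3: e→m (+8) — repeating every 2. The shifts repeat in a cycle of length 2: positions 0,1,… shift by +10, +8, then the pattern repeats.
Reversing it on rmvty: r−10=h, m−8=e, v−10=l, t−8=l, y−10=o.

hello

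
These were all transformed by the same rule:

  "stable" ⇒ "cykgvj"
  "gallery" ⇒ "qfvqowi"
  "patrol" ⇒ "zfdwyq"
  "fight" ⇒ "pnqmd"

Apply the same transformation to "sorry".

Shifts by position in stable: pos 0: s→c (+10), pos 1: t→y (+5), pos 2: a→k (+10), pos 3: b→g (+5) — repeating every 2. A repeating key of period 2 is used — shifts +10, +5 over and over.
For sorry: s+10=c, o+5=t, r+10=b, r+5=w, y+10=i.

ctbwi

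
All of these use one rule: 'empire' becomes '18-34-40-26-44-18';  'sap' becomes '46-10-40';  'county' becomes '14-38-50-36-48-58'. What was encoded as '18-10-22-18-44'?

eager

With a=1..z=26, the number is 2·pos + 8.
Undoing it on 18-10-22-18-44: 18→(18−8)÷2=5=e, 10→(10−8)÷2=1=a, 22→(22−8)÷2=7=g, 18→(18−8)÷2=5=e, 44→(44−8)÷2=18=r.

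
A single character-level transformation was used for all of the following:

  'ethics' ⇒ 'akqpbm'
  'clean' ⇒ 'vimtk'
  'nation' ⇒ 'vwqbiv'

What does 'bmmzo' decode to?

The output letters match the input read backwards, each shifted +8: ethics reversed is scihte. The word is reversed, then every letter is shifted forward by 8.
Decoding bmmzo: shift back: b−8=t, m−8=e, m−8=e, z−8=r, o−8=g → teerg; then reverse → greet.

greet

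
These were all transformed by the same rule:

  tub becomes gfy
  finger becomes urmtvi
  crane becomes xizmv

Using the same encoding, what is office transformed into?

Each pair mirrors across the alphabet (t↔g, u↔f, b↔y): positions sum to 25. This is the alphabet-reversal cipher (Atbash): a becomes z, b becomes y, etc.
Applying it to office: o↔l, f↔u, f↔u, i↔r, c↔x, e↔v.

luurxv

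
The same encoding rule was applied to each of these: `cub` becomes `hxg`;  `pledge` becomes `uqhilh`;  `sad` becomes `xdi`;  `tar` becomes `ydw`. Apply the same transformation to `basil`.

The shift depends on letter class: consonant c→h is +5, but vowel u→x is +3. Two shifts are in play — +3 for a/e/i/o/u, +5 for every other letter.
For basil: b(cons)+5=g, a(vowel)+3=d, s(cons)+5=x, i(vowel)+3=l, l(cons)+5=q.

gdxlq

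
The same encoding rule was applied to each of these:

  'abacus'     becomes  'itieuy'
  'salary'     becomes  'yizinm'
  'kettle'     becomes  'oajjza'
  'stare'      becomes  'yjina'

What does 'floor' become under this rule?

lzggn

Each letter's alphabet position (a=0..z=25) is mapped through 11·x+8 mod 26 — an affine cipher.
For floor: f(5)→11·5+8≡11=l; l(11)→11·11+8≡25=z; o(14)→11·14+8≡6=g; o(14)→11·14+8≡6=g; r(17)→11·17+8≡13=n (all mod 26).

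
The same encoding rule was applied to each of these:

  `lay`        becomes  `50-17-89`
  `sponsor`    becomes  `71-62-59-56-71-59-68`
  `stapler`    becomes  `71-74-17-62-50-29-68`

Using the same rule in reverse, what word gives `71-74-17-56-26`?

stand

l(#12)→50 and a(#1)→17: differences scale by 3, so n = 3·pos + 14. Each letter becomes 3×(its alphabet position, a=1..z=26) + 14.
Decoding 71-74-17-56-26: 71→(71−14)÷3=19=s, 74→(74−14)÷3=20=t, 17→(17−14)÷3=1=a, 56→(56−14)÷3=14=n, 26→(26−14)÷3=4=d.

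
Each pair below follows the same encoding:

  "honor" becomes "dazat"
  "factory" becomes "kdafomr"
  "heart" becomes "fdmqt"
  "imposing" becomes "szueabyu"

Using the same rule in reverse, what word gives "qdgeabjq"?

exposure

The output letters match the input read backwards, each shifted +12: honor reversed is ronoh. Read the word backwards and shift each letter +12.
Reversing it on qdgeabjq: shift back: q−12=e, d−12=r, g−12=u, e−12=s, a−12=o, b−12=p, j−12=x, q−12=e → erusopxe; then reverse → exposure.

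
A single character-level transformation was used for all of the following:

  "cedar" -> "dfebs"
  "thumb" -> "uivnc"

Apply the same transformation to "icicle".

jdjdmf

Compare letters: c→d is +1, e→f is +1, d→e is +1 — a constant shift. Every letter moves 1 place later in the alphabet, wrapping around z→a.
On icicle: i+1=j, c+1=d, i+1=j, c+1=d, l+1=m, e+1=f.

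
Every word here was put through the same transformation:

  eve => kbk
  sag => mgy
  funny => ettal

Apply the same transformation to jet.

zkp

Read the word backwards and shift each letter +6.
On jet: reverse → tej; then shift: t+6=z, e+6=k, j+6=p.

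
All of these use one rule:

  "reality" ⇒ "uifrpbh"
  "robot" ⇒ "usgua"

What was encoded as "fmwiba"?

Letter i (0-indexed) is shifted by i+3, so successive shifts are 3, 4, 5, ….
Decoding fmwiba: f−3=c, m−4=i, w−5=r, i−6=c, b−7=u, a−8=s.

circus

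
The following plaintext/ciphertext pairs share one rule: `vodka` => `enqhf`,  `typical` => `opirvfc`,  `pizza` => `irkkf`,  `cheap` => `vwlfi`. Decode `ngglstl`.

v(21)→e(4) and o(14)→n(13) fit y≡21x+5 (mod 26); the inverse of 21 mod 26 is 5. Treating letters as 0–25, the rule is x ↦ 21x + 5 (mod 26).
Decoding ngglstl: n(13)→5·(13−5)≡14=o; g(6)→5·(6−5)≡5=f; g(6)→5·(6−5)≡5=f; l(11)→5·(11−5)≡4=e; s(18)→5·(18−5)≡13=n; t(19)→5·(19−5)≡18=s; l(11)→5·(11−5)≡4=e (all mod 26).

offense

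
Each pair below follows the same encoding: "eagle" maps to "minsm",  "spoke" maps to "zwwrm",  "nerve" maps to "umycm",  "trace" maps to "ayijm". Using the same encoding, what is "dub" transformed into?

kci

The shift depends on letter class: consonant g→n is +7, but vowel e→m is +8. Two shifts are in play — +8 for a/e/i/o/u, +7 for every other letter.
On dub: d(cons)+7=k, u(vowel)+8=c, b(cons)+7=i.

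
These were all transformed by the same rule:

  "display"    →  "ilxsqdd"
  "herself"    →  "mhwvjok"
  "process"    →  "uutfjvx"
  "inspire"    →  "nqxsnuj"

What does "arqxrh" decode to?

volume

Shifts by position in display: pos 0: d→i (+5), pos 1: i→l (+3), pos 2: s→x (+5), pos 3: p→s (+3) — repeating every 2. It's a Vigenère-style cipher with numeric key [5,3]: position i shifts by key[i mod 2].
Undoing it on arqxrh: a−5=v, r−3=o, q−5=l, x−3=u, r−5=m, h−3=e.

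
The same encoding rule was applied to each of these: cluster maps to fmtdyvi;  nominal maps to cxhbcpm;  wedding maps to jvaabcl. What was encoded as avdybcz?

destiny

c(2)→f(5) and l(11)→m(12) fit y≡21x+15 (mod 26); the inverse of 21 mod 26 is 5. Treating letters as 0–25, the rule is x ↦ 21x + 15 (mod 26).
Decoding avdybcz: a(0)→5·(0−15)≡3=d; v(21)→5·(21−15)≡4=e; d(3)→5·(3−15)≡18=s; y(24)→5·(24−15)≡19=t; b(1)→5·(1−15)≡8=i; c(2)→5·(2−15)≡13=n; z(25)→5·(25−15)≡24=y (all mod 26).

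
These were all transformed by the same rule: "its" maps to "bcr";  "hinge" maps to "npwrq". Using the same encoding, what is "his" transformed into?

brq

The output letters match the input read backwards, each shifted +9: its reversed is sti. Read the word backwards and shift each letter +9.
On his: reverse → sih; then shift: s+9=b, i+9=r, h+9=q.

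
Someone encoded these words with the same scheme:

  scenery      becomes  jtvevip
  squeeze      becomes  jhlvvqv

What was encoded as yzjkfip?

history

This is a Caesar cipher with shift 17.
Undoing it on yzjkfip: y−17=h, z−17=i, j−17=s, k−17=t, f−17=o, i−17=r, p−17=y.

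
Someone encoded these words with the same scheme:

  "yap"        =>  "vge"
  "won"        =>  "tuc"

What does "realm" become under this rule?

The output letters match the input read backwards, each shifted +6: yap reversed is pay. Read the word backwards and shift each letter +6.
For realm: reverse → mlaer; then shift: m+6=s, l+6=r, a+6=g, e+6=k, r+6=x.

srgkx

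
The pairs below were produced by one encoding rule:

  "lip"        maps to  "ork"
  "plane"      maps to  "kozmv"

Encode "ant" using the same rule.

zmg

This is the alphabet-reversal cipher (Atbash): a becomes z, b becomes y, etc.
On ant: a↔z, n↔m, t↔g.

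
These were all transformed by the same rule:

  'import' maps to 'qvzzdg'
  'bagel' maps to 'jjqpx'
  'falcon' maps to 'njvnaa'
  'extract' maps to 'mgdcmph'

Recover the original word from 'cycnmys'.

In import: i→q is +8, m→v is +9, p→z is +10, o→z is +11 — the shift increases by 1 each position. Letter i (0-indexed) is shifted by i+8, so successive shifts are 8, 9, 10, ….
Undoing it on cycnmys: c−8=u, y−9=p, c−10=s, n−11=c, m−12=a, y−13=l, s−14=e.

upscale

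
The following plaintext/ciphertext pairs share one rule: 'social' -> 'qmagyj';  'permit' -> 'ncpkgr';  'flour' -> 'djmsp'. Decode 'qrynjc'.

Compare letters: s→q is +24, o→m is +24, c→a is +24 — a constant shift. Each letter is shifted forward by 24 in the alphabet (a Caesar shift of +24).
Reversing it on qrynjc: q−24=s, r−24=t, y−24=a, n−24=p, j−24=l, c−24=e.

staple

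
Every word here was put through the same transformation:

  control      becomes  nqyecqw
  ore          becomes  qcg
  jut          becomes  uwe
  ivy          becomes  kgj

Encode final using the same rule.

qkycw

The shift depends on letter class: consonant c→n is +11, but vowel o→q is +2. Vowels shift forward by 2 and consonants shift forward by 11.
On final: f(cons)+11=q, i(vowel)+2=k, n(cons)+11=y, a(vowel)+2=c, l(cons)+11=w.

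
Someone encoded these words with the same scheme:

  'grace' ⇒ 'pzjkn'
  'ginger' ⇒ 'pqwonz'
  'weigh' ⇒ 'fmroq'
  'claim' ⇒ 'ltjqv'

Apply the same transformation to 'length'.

umwocp

Shifts by position in grace: pos 0: g→p (+9), pos 1: r→z (+8), pos 2: a→j (+9), pos 3: c→k (+8) — repeating every 2. The shifts repeat in a cycle of length 2: positions 0,1,… shift by +9, +8, then the pattern repeats.
On length: l+9=u, e+8=m, n+9=w, g+8=o, t+9=c, h+8=p.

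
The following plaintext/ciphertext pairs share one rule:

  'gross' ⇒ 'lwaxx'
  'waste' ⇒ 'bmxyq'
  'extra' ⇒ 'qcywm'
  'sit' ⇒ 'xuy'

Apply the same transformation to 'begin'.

The shift depends on letter class: consonant g→l is +5, but vowel o→a is +12. Two shifts are in play — +12 for a/e/i/o/u, +5 for every other letter.
Applying it to begin: b(cons)+5=g, e(vowel)+12=q, g(cons)+5=l, i(vowel)+12=u, n(cons)+5=s.

gqlus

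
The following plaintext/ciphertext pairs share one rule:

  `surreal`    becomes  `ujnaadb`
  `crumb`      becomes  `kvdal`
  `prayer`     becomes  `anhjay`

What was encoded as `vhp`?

The output letters match the input read backwards, each shifted +9: surreal reversed is laerrus. The word is reversed, then every letter is shifted forward by 9.
Reversing it on vhp: shift back: v−9=m, h−9=y, p−9=g → myg; then reverse → gym.

gym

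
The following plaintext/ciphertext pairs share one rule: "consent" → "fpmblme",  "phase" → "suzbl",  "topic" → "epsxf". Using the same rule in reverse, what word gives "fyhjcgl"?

crumble

Treating letters as 0–25, the rule is x ↦ 3x + 25 (mod 26).
Reversing it on fyhjcgl: f(5)→9·(5−25)≡2=c; y(24)→9·(24−25)≡17=r; h(7)→9·(7−25)≡20=u; j(9)→9·(9−25)≡12=m; c(2)→9·(2−25)≡1=b; g(6)→9·(6−25)≡11=l; l(11)→9·(11−25)≡4=e (all mod 26).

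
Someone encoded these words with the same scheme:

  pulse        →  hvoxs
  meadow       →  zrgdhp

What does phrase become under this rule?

hvduks

The output letters match the input read backwards, each shifted +3: pulse reversed is eslup. Two steps: reverse the string, then apply a Caesar shift of +3.
Applying it to phrase: reverse → esarhp; then shift: e+3=h, s+3=v, a+3=d, r+3=u, h+3=k, p+3=s.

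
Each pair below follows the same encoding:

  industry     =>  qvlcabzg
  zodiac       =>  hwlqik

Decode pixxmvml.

Compare letters: i→q is +8, n→v is +8, d→l is +8 — a constant shift. This is a Caesar cipher with shift 8.
Undoing it on pixxmvml: p−8=h, i−8=a, x−8=p, x−8=p, m−8=e, v−8=n, m−8=e, l−8=d.

happened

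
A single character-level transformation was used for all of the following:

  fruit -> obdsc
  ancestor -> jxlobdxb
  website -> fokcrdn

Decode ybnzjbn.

It's a Vigenère-style cipher with numeric key [9,10]: position i shifts by key[i mod 2].
Undoing it on ybnzjbn: y−9=p, b−10=r, n−9=e, z−10=p, j−9=a, b−10=r, n−9=e.

prepare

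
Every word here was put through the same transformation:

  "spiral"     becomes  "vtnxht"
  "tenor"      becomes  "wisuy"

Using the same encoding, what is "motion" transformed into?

psyovv

Letter i (0-indexed) is shifted by i+3, so successive shifts are 3, 4, 5, ….
On motion: m+3=p, o+4=s, t+5=y, i+6=o, o+7=v, n+8=v.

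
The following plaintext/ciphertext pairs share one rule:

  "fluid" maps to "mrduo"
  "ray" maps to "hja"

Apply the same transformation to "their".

arnqc

The output letters match the input read backwards, each shifted +9: fluid reversed is diulf. Two steps: reverse the string, then apply a Caesar shift of +9.
Applying it to their: reverse → rieht; then shift: r+9=a, i+9=r, e+9=n, h+9=q, t+9=c.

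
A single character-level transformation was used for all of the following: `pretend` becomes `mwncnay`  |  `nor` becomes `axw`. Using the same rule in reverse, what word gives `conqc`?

The output letters match the input read backwards, each shifted +9: pretend reversed is dneterp. Read the word backwards and shift each letter +9.
Decoding conqc: shift back: c−9=t, o−9=f, n−9=e, q−9=h, c−9=t → tfeht; then reverse → theft.

theft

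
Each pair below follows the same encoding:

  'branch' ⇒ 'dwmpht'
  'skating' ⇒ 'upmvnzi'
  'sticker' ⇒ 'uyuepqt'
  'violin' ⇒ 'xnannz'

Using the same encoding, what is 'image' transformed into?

Shifts by position in branch: pos 0: b→d (+2), pos 1: r→w (+5), pos 2: a→m (+12), pos 3: n→p (+2), pos 4: c→h (+5), pos 5: h→t (+12) — repeating every 3. It's a Vigenère-style cipher with numeric key [2,5,12]: position i shifts by key[i mod 3].
Applying it to image: i+2=k, m+5=r, a+12=m, g+2=i, e+5=j.

krmij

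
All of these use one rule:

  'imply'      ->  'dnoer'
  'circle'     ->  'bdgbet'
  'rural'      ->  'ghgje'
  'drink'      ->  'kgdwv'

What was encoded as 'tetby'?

i(8)→d(3) and m(12)→n(13) fit y≡9x+9 (mod 26); the inverse of 9 mod 26 is 3. Each letter's alphabet position (a=0..z=25) is mapped through 9·x+9 mod 26 — an affine cipher.
Undoing it on tetby: t(19)→3·(19−9)≡4=e; e(4)→3·(4−9)≡11=l; t(19)→3·(19−9)≡4=e; b(1)→3·(1−9)≡2=c; y(24)→3·(24−9)≡19=t (all mod 26).

elect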